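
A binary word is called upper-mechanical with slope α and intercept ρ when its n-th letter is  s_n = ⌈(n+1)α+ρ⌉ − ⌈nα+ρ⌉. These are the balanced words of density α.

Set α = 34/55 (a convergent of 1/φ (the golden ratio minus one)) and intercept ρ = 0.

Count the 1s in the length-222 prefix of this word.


138

#1s = Σ_{n=0}^{221} s_n = Σ_{n=0}^{221} (⌈(n+1)α+ρ⌉ − ⌈nα+ρ⌉)
the sum telescopes: every ⌈nα+ρ⌉ with 0 < n < 222 appears once with + and once with −, leaving ⌈222α+ρ⌉ − ⌈0·α+ρ⌉
222α + ρ = (222·34) / 55 = 7548/55
ρ = 0/55
⌈7548/55⌉ = 138,  ⌈0/55⌉ = 0
#1s = 138 − 0 = 138


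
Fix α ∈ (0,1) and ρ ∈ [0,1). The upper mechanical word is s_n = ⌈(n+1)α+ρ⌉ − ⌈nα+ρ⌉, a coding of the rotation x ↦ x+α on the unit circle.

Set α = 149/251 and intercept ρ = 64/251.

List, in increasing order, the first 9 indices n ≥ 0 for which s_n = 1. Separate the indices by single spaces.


1 2 4 6 7 9 11 13 14

n=0: ⌈213/251⌉−⌈64/251⌉ = 1−1 = 0
n=1: ⌈362/251⌉−⌈213/251⌉ = 2−1 = 1  ← one
n=2: ⌈511/251⌉−⌈362/251⌉ = 3−2 = 1  ← one
n=3: ⌈660/251⌉−⌈511/251⌉ = 3−3 = 0
n=4: ⌈809/251⌉−⌈660/251⌉ = 4−3 = 1  ← one
n=5: ⌈958/251⌉−⌈809/251⌉ = 4−4 = 0
n=6: ⌈1107/251⌉−⌈958/251⌉ = 5−4 = 1  ← one
n=7: ⌈1256/251⌉−⌈1107/251⌉ = 6−5 = 1  ← one
n=8: ⌈1405/251⌉−⌈1256/251⌉ = 6−6 = 0
n=9: ⌈1554/251⌉−⌈1405/251⌉ = 7−6 = 1  ← one
n=10: ⌈1703/251⌉−⌈1554/251⌉ = 7−7 = 0
n=11: ⌈1852/251⌉−⌈1703/251⌉ = 8−7 = 1  ← one
n=12: ⌈2001/251⌉−⌈1852/251⌉ = 8−8 = 0
n=13: ⌈2150/251⌉−⌈2001/251⌉ = 9−8 = 1  ← one
n=14: ⌈2299/251⌉−⌈2150/251⌉ = 10−9 = 1  ← one
positions of the first 9 ones: 1 2 4 6 7 9 11 13 14


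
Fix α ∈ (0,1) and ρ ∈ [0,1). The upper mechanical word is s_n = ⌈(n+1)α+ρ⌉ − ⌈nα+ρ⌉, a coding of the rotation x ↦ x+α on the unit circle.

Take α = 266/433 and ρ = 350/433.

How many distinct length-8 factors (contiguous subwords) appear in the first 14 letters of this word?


5

t_n = ⌈(n·266+350)/433⌉ for n = 0 … 14:
  n=0…9: ⌈350/433⌉=1 ⌈616/433⌉=2 ⌈882/433⌉=3 ⌈1148/433⌉=3 ⌈1414/433⌉=4 ⌈1680/433⌉=4 ⌈1946/433⌉=5 ⌈2212/433⌉=6 ⌈2478/433⌉=6 ⌈2744/433⌉=7
  n=10…14: ⌈3010/433⌉=7 ⌈3276/433⌉=8 ⌈3542/433⌉=9 ⌈3808/433⌉=9 ⌈4074/433⌉=10
s_n = t_(n+1) − t_n for n = 0 … 13 gives
prefix = 11010110101101
slide a length-8 window over [0..7] … [6..13] (7 windows); first occurrence of each distinct factor:
  [  0..  7] 11010110
  [  1..  8] 10101101
  [  2..  9] 01011010
  [  3.. 10] 10110101
  [  4.. 11] 01101011
  (the other 2 windows repeat one of these)
distinct factors: {01011010, 01101011, 10101101, 10110101, 11010110}
count = 5  (Sturmian bound for length 8 is 9)


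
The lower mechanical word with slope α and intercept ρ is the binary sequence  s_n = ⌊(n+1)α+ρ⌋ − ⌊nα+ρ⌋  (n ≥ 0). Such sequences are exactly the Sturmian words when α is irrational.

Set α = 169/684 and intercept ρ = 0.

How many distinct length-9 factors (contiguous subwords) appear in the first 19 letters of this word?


t_n = ⌊(n·169)/684⌋ for n = 0 … 19:
  n=0…9: ⌊0/684⌋=0 ⌊169/684⌋=0 ⌊338/684⌋=0 ⌊507/684⌋=0 ⌊676/684⌋=0 ⌊845/684⌋=1 ⌊1014/684⌋=1 ⌊1183/684⌋=1 ⌊1352/684⌋=1 ⌊1521/684⌋=2
  n=10…19: ⌊1690/684⌋=2 ⌊1859/684⌋=2 ⌊2028/684⌋=2 ⌊2197/684⌋=3 ⌊2366/684⌋=3 ⌊2535/684⌋=3 ⌊2704/684⌋=3 ⌊2873/684⌋=4 ⌊3042/684⌋=4 ⌊3211/684⌋=4
s_n = t_(n+1) − t_n for n = 0 … 18 gives
prefix = 0000100010001000100
slide a length-9 window over [0..8] … [10..18] (11 windows); first occurrence of each distinct factor:
  [  0..  8] 000010001
  [  1..  9] 000100010
  [  2.. 10] 001000100
  [  3.. 11] 010001000
  [  4.. 12] 100010001
  (the other 6 windows repeat one of these)
distinct factors: {000010001, 000100010, 001000100, 010001000, 100010001}
count = 5  (Sturmian bound for length 9 is 10)

5


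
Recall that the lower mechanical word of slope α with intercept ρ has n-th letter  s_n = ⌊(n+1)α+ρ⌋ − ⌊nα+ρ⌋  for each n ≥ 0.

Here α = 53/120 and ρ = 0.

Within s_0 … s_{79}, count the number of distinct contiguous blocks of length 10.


t_n = ⌊(n·53)/120⌋ for n = 0 … 80:
  n=0…9: ⌊0/120⌋=0 ⌊53/120⌋=0 ⌊106/120⌋=0 ⌊159/120⌋=1 ⌊212/120⌋=1 ⌊265/120⌋=2 ⌊318/120⌋=2 ⌊371/120⌋=3 ⌊424/120⌋=3 ⌊477/120⌋=3
  n=10…19: ⌊530/120⌋=4 ⌊583/120⌋=4 ⌊636/120⌋=5 ⌊689/120⌋=5 ⌊742/120⌋=6 ⌊795/120⌋=6 ⌊848/120⌋=7 ⌊901/120⌋=7 ⌊954/120⌋=7 ⌊1007/120⌋=8
  n=20…29: ⌊1060/120⌋=8 ⌊1113/120⌋=9 ⌊1166/120⌋=9 ⌊1219/120⌋=10 ⌊1272/120⌋=10 ⌊1325/120⌋=11 ⌊1378/120⌋=11 ⌊1431/120⌋=11 ⌊1484/120⌋=12 ⌊1537/120⌋=12
  n=30…39: ⌊1590/120⌋=13 ⌊1643/120⌋=13 ⌊1696/120⌋=14 ⌊1749/120⌋=14 ⌊1802/120⌋=15 ⌊1855/120⌋=15 ⌊1908/120⌋=15 ⌊1961/120⌋=16 ⌊2014/120⌋=16 ⌊2067/120⌋=17
  n=40…49: ⌊2120/120⌋=17 ⌊2173/120⌋=18 ⌊2226/120⌋=18 ⌊2279/120⌋=18 ⌊2332/120⌋=19 ⌊2385/120⌋=19 ⌊2438/120⌋=20 ⌊2491/120⌋=20 ⌊2544/120⌋=21 ⌊2597/120⌋=21
  n=50…59: ⌊2650/120⌋=22 ⌊2703/120⌋=22 ⌊2756/120⌋=22 ⌊2809/120⌋=23 ⌊2862/120⌋=23 ⌊2915/120⌋=24 ⌊2968/120⌋=24 ⌊3021/120⌋=25 ⌊3074/120⌋=25 ⌊3127/120⌋=26
  n=60…69: ⌊3180/120⌋=26 ⌊3233/120⌋=26 ⌊3286/120⌋=27 ⌊3339/120⌋=27 ⌊3392/120⌋=28 ⌊3445/120⌋=28 ⌊3498/120⌋=29 ⌊3551/120⌋=29 ⌊3604/120⌋=30 ⌊3657/120⌋=30
  n=70…79: ⌊3710/120⌋=30 ⌊3763/120⌋=31 ⌊3816/120⌋=31 ⌊3869/120⌋=32 ⌊3922/120⌋=32 ⌊3975/120⌋=33 ⌊4028/120⌋=33 ⌊4081/120⌋=34 ⌊4134/120⌋=34 ⌊4187/120⌋=34
  n=80: ⌊4240/120⌋=35
s_n = t_(n+1) − t_n for n = 0 … 79 gives
prefix = 00101010010101010010101010010101010010101001010101001010101001010101001010101001
slide a length-10 window over [0..9] … [70..79] (71 windows); first occurrence of each distinct factor:
  [  0..  9] 0010101001
  [  1.. 10] 0101010010
  [  2.. 11] 1010100101
  [  3.. 12] 0101001010
  [  4.. 13] 1010010101
  [  5.. 14] 0100101010
  [  6.. 15] 1001010101
  [  7.. 16] 0010101010
  [  8.. 17] 0101010100
  [  9.. 18] 1010101001
  [ 33.. 42] 1001010100
  (the other 60 windows repeat one of these)
distinct factors: {0010101001, 0010101010, 0100101010, 0101001010, 0101010010, 0101010100, 1001010100, 1001010101, 1010010101, 1010100101, 1010101001}
count = 11  (Sturmian bound for length 10 is 11)

11


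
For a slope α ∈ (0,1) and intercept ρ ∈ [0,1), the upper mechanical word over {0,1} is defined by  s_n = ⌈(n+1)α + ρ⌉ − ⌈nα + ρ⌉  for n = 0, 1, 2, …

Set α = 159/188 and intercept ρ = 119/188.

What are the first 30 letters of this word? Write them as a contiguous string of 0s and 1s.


n=0: ⌈(1·159+119)/188⌉ − ⌈(0·159+119)/188⌉ = ⌈278/188⌉ − ⌈119/188⌉ = 2 − 1 = 1
n=1: ⌈(2·159+119)/188⌉ − ⌈(1·159+119)/188⌉ = ⌈437/188⌉ − ⌈278/188⌉ = 3 − 2 = 1
n=2: ⌈(3·159+119)/188⌉ − ⌈(2·159+119)/188⌉ = ⌈596/188⌉ − ⌈437/188⌉ = 4 − 3 = 1
n=3: ⌈(4·159+119)/188⌉ − ⌈(3·159+119)/188⌉ = ⌈755/188⌉ − ⌈596/188⌉ = 5 − 4 = 1
n=4: ⌈(5·159+119)/188⌉ − ⌈(4·159+119)/188⌉ = ⌈914/188⌉ − ⌈755/188⌉ = 5 − 5 = 0
n=5: ⌈(6·159+119)/188⌉ − ⌈(5·159+119)/188⌉ = ⌈1073/188⌉ − ⌈914/188⌉ = 6 − 5 = 1
n=6: ⌈(7·159+119)/188⌉ − ⌈(6·159+119)/188⌉ = ⌈1232/188⌉ − ⌈1073/188⌉ = 7 − 6 = 1
n=7: ⌈(8·159+119)/188⌉ − ⌈(7·159+119)/188⌉ = ⌈1391/188⌉ − ⌈1232/188⌉ = 8 − 7 = 1
n=8: ⌈(9·159+119)/188⌉ − ⌈(8·159+119)/188⌉ = ⌈1550/188⌉ − ⌈1391/188⌉ = 9 − 8 = 1
n=9: ⌈(10·159+119)/188⌉ − ⌈(9·159+119)/188⌉ = ⌈1709/188⌉ − ⌈1550/188⌉ = 10 − 9 = 1
n=10: ⌈(11·159+119)/188⌉ − ⌈(10·159+119)/188⌉ = ⌈1868/188⌉ − ⌈1709/188⌉ = 10 − 10 = 0
n=11: ⌈(12·159+119)/188⌉ − ⌈(11·159+119)/188⌉ = ⌈2027/188⌉ − ⌈1868/188⌉ = 11 − 10 = 1
n=12: ⌈(13·159+119)/188⌉ − ⌈(12·159+119)/188⌉ = ⌈2186/188⌉ − ⌈2027/188⌉ = 12 − 11 = 1
n=13: ⌈(14·159+119)/188⌉ − ⌈(13·159+119)/188⌉ = ⌈2345/188⌉ − ⌈2186/188⌉ = 13 − 12 = 1
n=14: ⌈(15·159+119)/188⌉ − ⌈(14·159+119)/188⌉ = ⌈2504/188⌉ − ⌈2345/188⌉ = 14 − 13 = 1
n=15: ⌈(16·159+119)/188⌉ − ⌈(15·159+119)/188⌉ = ⌈2663/188⌉ − ⌈2504/188⌉ = 15 − 14 = 1
n=16: ⌈(17·159+119)/188⌉ − ⌈(16·159+119)/188⌉ = ⌈2822/188⌉ − ⌈2663/188⌉ = 16 − 15 = 1
n=17: ⌈(18·159+119)/188⌉ − ⌈(17·159+119)/188⌉ = ⌈2981/188⌉ − ⌈2822/188⌉ = 16 − 16 = 0
n=18: ⌈(19·159+119)/188⌉ − ⌈(18·159+119)/188⌉ = ⌈3140/188⌉ − ⌈2981/188⌉ = 17 − 16 = 1
n=19: ⌈(20·159+119)/188⌉ − ⌈(19·159+119)/188⌉ = ⌈3299/188⌉ − ⌈3140/188⌉ = 18 − 17 = 1
n=20: ⌈(21·159+119)/188⌉ − ⌈(20·159+119)/188⌉ = ⌈3458/188⌉ − ⌈3299/188⌉ = 19 − 18 = 1
n=21: ⌈(22·159+119)/188⌉ − ⌈(21·159+119)/188⌉ = ⌈3617/188⌉ − ⌈3458/188⌉ = 20 − 19 = 1
n=22: ⌈(23·159+119)/188⌉ − ⌈(22·159+119)/188⌉ = ⌈3776/188⌉ − ⌈3617/188⌉ = 21 − 20 = 1
n=23: ⌈(24·159+119)/188⌉ − ⌈(23·159+119)/188⌉ = ⌈3935/188⌉ − ⌈3776/188⌉ = 21 − 21 = 0
n=24: ⌈(25·159+119)/188⌉ − ⌈(24·159+119)/188⌉ = ⌈4094/188⌉ − ⌈3935/188⌉ = 22 − 21 = 1
n=25: ⌈(26·159+119)/188⌉ − ⌈(25·159+119)/188⌉ = ⌈4253/188⌉ − ⌈4094/188⌉ = 23 − 22 = 1
n=26: ⌈(27·159+119)/188⌉ − ⌈(26·159+119)/188⌉ = ⌈4412/188⌉ − ⌈4253/188⌉ = 24 − 23 = 1
n=27: ⌈(28·159+119)/188⌉ − ⌈(27·159+119)/188⌉ = ⌈4571/188⌉ − ⌈4412/188⌉ = 25 − 24 = 1
n=28: ⌈(29·159+119)/188⌉ − ⌈(28·159+119)/188⌉ = ⌈4730/188⌉ − ⌈4571/188⌉ = 26 − 25 = 1
n=29: ⌈(30·159+119)/188⌉ − ⌈(29·159+119)/188⌉ = ⌈4889/188⌉ − ⌈4730/188⌉ = 27 − 26 = 1

111101111101111110111110111111


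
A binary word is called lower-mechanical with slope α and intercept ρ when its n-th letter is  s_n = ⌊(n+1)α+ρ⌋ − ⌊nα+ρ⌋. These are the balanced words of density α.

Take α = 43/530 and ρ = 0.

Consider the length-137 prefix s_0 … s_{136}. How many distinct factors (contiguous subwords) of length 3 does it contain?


4

t_n = ⌊(n·43)/530⌋ for n = 0 … 137:
  n=0…9: ⌊0/530⌋=0 ⌊43/530⌋=0 ⌊86/530⌋=0 ⌊129/530⌋=0 ⌊172/530⌋=0 ⌊215/530⌋=0 ⌊258/530⌋=0 ⌊301/530⌋=0 ⌊344/530⌋=0 ⌊387/530⌋=0
  n=10…19: ⌊430/530⌋=0 ⌊473/530⌋=0 ⌊516/530⌋=0 ⌊559/530⌋=1 ⌊602/530⌋=1 ⌊645/530⌋=1 ⌊688/530⌋=1 ⌊731/530⌋=1 ⌊774/530⌋=1 ⌊817/530⌋=1
  n=20…29: ⌊860/530⌋=1 ⌊903/530⌋=1 ⌊946/530⌋=1 ⌊989/530⌋=1 ⌊1032/530⌋=1 ⌊1075/530⌋=2 ⌊1118/530⌋=2 ⌊1161/530⌋=2 ⌊1204/530⌋=2 ⌊1247/530⌋=2
  n=30…39: ⌊1290/530⌋=2 ⌊1333/530⌋=2 ⌊1376/530⌋=2 ⌊1419/530⌋=2 ⌊1462/530⌋=2 ⌊1505/530⌋=2 ⌊1548/530⌋=2 ⌊1591/530⌋=3 ⌊1634/530⌋=3 ⌊1677/530⌋=3
  n=40…49: ⌊1720/530⌋=3 ⌊1763/530⌋=3 ⌊1806/530⌋=3 ⌊1849/530⌋=3 ⌊1892/530⌋=3 ⌊1935/530⌋=3 ⌊1978/530⌋=3 ⌊2021/530⌋=3 ⌊2064/530⌋=3 ⌊2107/530⌋=3
  n=50…59: ⌊2150/530⌋=4 ⌊2193/530⌋=4 ⌊2236/530⌋=4 ⌊2279/530⌋=4 ⌊2322/530⌋=4 ⌊2365/530⌋=4 ⌊2408/530⌋=4 ⌊2451/530⌋=4 ⌊2494/530⌋=4 ⌊2537/530⌋=4
  n=60…69: ⌊2580/530⌋=4 ⌊2623/530⌋=4 ⌊2666/530⌋=5 ⌊2709/530⌋=5 ⌊2752/530⌋=5 ⌊2795/530⌋=5 ⌊2838/530⌋=5 ⌊2881/530⌋=5 ⌊2924/530⌋=5 ⌊2967/530⌋=5
  n=70…79: ⌊3010/530⌋=5 ⌊3053/530⌋=5 ⌊3096/530⌋=5 ⌊3139/530⌋=5 ⌊3182/530⌋=6 ⌊3225/530⌋=6 ⌊3268/530⌋=6 ⌊3311/530⌋=6 ⌊3354/530⌋=6 ⌊3397/530⌋=6
  n=80…89: ⌊3440/530⌋=6 ⌊3483/530⌋=6 ⌊3526/530⌋=6 ⌊3569/530⌋=6 ⌊3612/530⌋=6 ⌊3655/530⌋=6 ⌊3698/530⌋=6 ⌊3741/530⌋=7 ⌊3784/530⌋=7 ⌊3827/530⌋=7
  n=90…99: ⌊3870/530⌋=7 ⌊3913/530⌋=7 ⌊3956/530⌋=7 ⌊3999/530⌋=7 ⌊4042/530⌋=7 ⌊4085/530⌋=7 ⌊4128/530⌋=7 ⌊4171/530⌋=7 ⌊4214/530⌋=7 ⌊4257/530⌋=8
  n=100…109: ⌊4300/530⌋=8 ⌊4343/530⌋=8 ⌊4386/530⌋=8 ⌊4429/530⌋=8 ⌊4472/530⌋=8 ⌊4515/530⌋=8 ⌊4558/530⌋=8 ⌊4601/530⌋=8 ⌊4644/530⌋=8 ⌊4687/530⌋=8
  n=110…119: ⌊4730/530⌋=8 ⌊4773/530⌋=9 ⌊4816/530⌋=9 ⌊4859/530⌋=9 ⌊4902/530⌋=9 ⌊4945/530⌋=9 ⌊4988/530⌋=9 ⌊5031/530⌋=9 ⌊5074/530⌋=9 ⌊5117/530⌋=9
  n=120…129: ⌊5160/530⌋=9 ⌊5203/530⌋=9 ⌊5246/530⌋=9 ⌊5289/530⌋=9 ⌊5332/530⌋=10 ⌊5375/530⌋=10 ⌊5418/530⌋=10 ⌊5461/530⌋=10 ⌊5504/530⌋=10 ⌊5547/530⌋=10
  n=130…137: ⌊5590/530⌋=10 ⌊5633/530⌋=10 ⌊5676/530⌋=10 ⌊5719/530⌋=10 ⌊5762/530⌋=10 ⌊5805/530⌋=10 ⌊5848/530⌋=11 ⌊5891/530⌋=11
s_n = t_(n+1) − t_n for n = 0 … 136 gives
prefix = 00000000000010000000000010000000000010000000000001000000000001000000000001000000000000100000000000100000000000100000000000010000000000010
slide a length-3 window over [0..2] … [134..136] (135 windows); first occurrence of each distinct factor:
  [  0..  2] 000
  [ 10.. 12] 001
  [ 11.. 13] 010
  [ 12.. 14] 100
  (the other 131 windows repeat one of these)
distinct factors: {000, 001, 010, 100}
count = 4  (Sturmian bound for length 3 is 4)


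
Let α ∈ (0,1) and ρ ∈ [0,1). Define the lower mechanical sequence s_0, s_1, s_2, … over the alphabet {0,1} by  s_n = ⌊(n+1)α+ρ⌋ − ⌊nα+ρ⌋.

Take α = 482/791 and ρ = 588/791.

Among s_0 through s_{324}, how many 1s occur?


198

#1s = Σ_{n=0}^{324} s_n = Σ_{n=0}^{324} (⌊(n+1)α+ρ⌋ − ⌊nα+ρ⌋)
the sum telescopes: every ⌊nα+ρ⌋ with 0 < n < 325 appears once with + and once with −, leaving ⌊325α+ρ⌋ − ⌊0·α+ρ⌋
325α + ρ = (325·482 + 588) / 791 = 157238/791
ρ = 588/791
⌊157238/791⌋ = 198,  ⌊588/791⌋ = 0
#1s = 198 − 0 = 198


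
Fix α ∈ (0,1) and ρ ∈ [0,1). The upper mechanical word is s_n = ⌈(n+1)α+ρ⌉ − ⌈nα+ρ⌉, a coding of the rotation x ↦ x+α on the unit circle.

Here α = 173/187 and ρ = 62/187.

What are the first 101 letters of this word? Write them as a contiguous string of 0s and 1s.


n=0: ⌈(1·173+62)/187⌉ − ⌈(0·173+62)/187⌉ = ⌈235/187⌉ − ⌈62/187⌉ = 2 − 1 = 1
n=1: ⌈(2·173+62)/187⌉ − ⌈(1·173+62)/187⌉ = ⌈408/187⌉ − ⌈235/187⌉ = 3 − 2 = 1
n=2: ⌈(3·173+62)/187⌉ − ⌈(2·173+62)/187⌉ = ⌈581/187⌉ − ⌈408/187⌉ = 4 − 3 = 1
n=3: ⌈(4·173+62)/187⌉ − ⌈(3·173+62)/187⌉ = ⌈754/187⌉ − ⌈581/187⌉ = 5 − 4 = 1
n=4: ⌈(5·173+62)/187⌉ − ⌈(4·173+62)/187⌉ = ⌈927/187⌉ − ⌈754/187⌉ = 5 − 5 = 0
n=5: ⌈(6·173+62)/187⌉ − ⌈(5·173+62)/187⌉ = ⌈1100/187⌉ − ⌈927/187⌉ = 6 − 5 = 1
n=6: ⌈(7·173+62)/187⌉ − ⌈(6·173+62)/187⌉ = ⌈1273/187⌉ − ⌈1100/187⌉ = 7 − 6 = 1
n=7: ⌈(8·173+62)/187⌉ − ⌈(7·173+62)/187⌉ = ⌈1446/187⌉ − ⌈1273/187⌉ = 8 − 7 = 1
n=8: ⌈(9·173+62)/187⌉ − ⌈(8·173+62)/187⌉ = ⌈1619/187⌉ − ⌈1446/187⌉ = 9 − 8 = 1
n=9: ⌈(10·173+62)/187⌉ − ⌈(9·173+62)/187⌉ = ⌈1792/187⌉ − ⌈1619/187⌉ = 10 − 9 = 1
n=10: ⌈(11·173+62)/187⌉ − ⌈(10·173+62)/187⌉ = ⌈1965/187⌉ − ⌈1792/187⌉ = 11 − 10 = 1
n=11: ⌈(12·173+62)/187⌉ − ⌈(11·173+62)/187⌉ = ⌈2138/187⌉ − ⌈1965/187⌉ = 12 − 11 = 1
n=12: ⌈(13·173+62)/187⌉ − ⌈(12·173+62)/187⌉ = ⌈2311/187⌉ − ⌈2138/187⌉ = 13 − 12 = 1
n=13: ⌈(14·173+62)/187⌉ − ⌈(13·173+62)/187⌉ = ⌈2484/187⌉ − ⌈2311/187⌉ = 14 − 13 = 1
n=14: ⌈(15·173+62)/187⌉ − ⌈(14·173+62)/187⌉ = ⌈2657/187⌉ − ⌈2484/187⌉ = 15 − 14 = 1
n=15: ⌈(16·173+62)/187⌉ − ⌈(15·173+62)/187⌉ = ⌈2830/187⌉ − ⌈2657/187⌉ = 16 − 15 = 1
n=16: ⌈(17·173+62)/187⌉ − ⌈(16·173+62)/187⌉ = ⌈3003/187⌉ − ⌈2830/187⌉ = 17 − 16 = 1
n=17: ⌈(18·173+62)/187⌉ − ⌈(17·173+62)/187⌉ = ⌈3176/187⌉ − ⌈3003/187⌉ = 17 − 17 = 0
n=18: ⌈(19·173+62)/187⌉ − ⌈(18·173+62)/187⌉ = ⌈3349/187⌉ − ⌈3176/187⌉ = 18 − 17 = 1
n=19: ⌈(20·173+62)/187⌉ − ⌈(19·173+62)/187⌉ = ⌈3522/187⌉ − ⌈3349/187⌉ = 19 − 18 = 1
n=20: ⌈(21·173+62)/187⌉ − ⌈(20·173+62)/187⌉ = ⌈3695/187⌉ − ⌈3522/187⌉ = 20 − 19 = 1
n=21: ⌈(22·173+62)/187⌉ − ⌈(21·173+62)/187⌉ = ⌈3868/187⌉ − ⌈3695/187⌉ = 21 − 20 = 1
n=22: ⌈(23·173+62)/187⌉ − ⌈(22·173+62)/187⌉ = ⌈4041/187⌉ − ⌈3868/187⌉ = 22 − 21 = 1
n=23: ⌈(24·173+62)/187⌉ − ⌈(23·173+62)/187⌉ = ⌈4214/187⌉ − ⌈4041/187⌉ = 23 − 22 = 1
n=24: ⌈(25·173+62)/187⌉ − ⌈(24·173+62)/187⌉ = ⌈4387/187⌉ − ⌈4214/187⌉ = 24 − 23 = 1
n=25: ⌈(26·173+62)/187⌉ − ⌈(25·173+62)/187⌉ = ⌈4560/187⌉ − ⌈4387/187⌉ = 25 − 24 = 1
n=26: ⌈(27·173+62)/187⌉ − ⌈(26·173+62)/187⌉ = ⌈4733/187⌉ − ⌈4560/187⌉ = 26 − 25 = 1
n=27: ⌈(28·173+62)/187⌉ − ⌈(27·173+62)/187⌉ = ⌈4906/187⌉ − ⌈4733/187⌉ = 27 − 26 = 1
n=28: ⌈(29·173+62)/187⌉ − ⌈(28·173+62)/187⌉ = ⌈5079/187⌉ − ⌈4906/187⌉ = 28 − 27 = 1
n=29: ⌈(30·173+62)/187⌉ − ⌈(29·173+62)/187⌉ = ⌈5252/187⌉ − ⌈5079/187⌉ = 29 − 28 = 1
n=30: ⌈(31·173+62)/187⌉ − ⌈(30·173+62)/187⌉ = ⌈5425/187⌉ − ⌈5252/187⌉ = 30 − 29 = 1
n=31: ⌈(32·173+62)/187⌉ − ⌈(31·173+62)/187⌉ = ⌈5598/187⌉ − ⌈5425/187⌉ = 30 − 30 = 0
n=32: ⌈(33·173+62)/187⌉ − ⌈(32·173+62)/187⌉ = ⌈5771/187⌉ − ⌈5598/187⌉ = 31 − 30 = 1
n=33: ⌈(34·173+62)/187⌉ − ⌈(33·173+62)/187⌉ = ⌈5944/187⌉ − ⌈5771/187⌉ = 32 − 31 = 1
n=34: ⌈(35·173+62)/187⌉ − ⌈(34·173+62)/187⌉ = ⌈6117/187⌉ − ⌈5944/187⌉ = 33 − 32 = 1
n=35: ⌈(36·173+62)/187⌉ − ⌈(35·173+62)/187⌉ = ⌈6290/187⌉ − ⌈6117/187⌉ = 34 − 33 = 1
n=36: ⌈(37·173+62)/187⌉ − ⌈(36·173+62)/187⌉ = ⌈6463/187⌉ − ⌈6290/187⌉ = 35 − 34 = 1
n=37: ⌈(38·173+62)/187⌉ − ⌈(37·173+62)/187⌉ = ⌈6636/187⌉ − ⌈6463/187⌉ = 36 − 35 = 1
n=38: ⌈(39·173+62)/187⌉ − ⌈(38·173+62)/187⌉ = ⌈6809/187⌉ − ⌈6636/187⌉ = 37 − 36 = 1
n=39: ⌈(40·173+62)/187⌉ − ⌈(39·173+62)/187⌉ = ⌈6982/187⌉ − ⌈6809/187⌉ = 38 − 37 = 1
n=40: ⌈(41·173+62)/187⌉ − ⌈(40·173+62)/187⌉ = ⌈7155/187⌉ − ⌈6982/187⌉ = 39 − 38 = 1
n=41: ⌈(42·173+62)/187⌉ − ⌈(41·173+62)/187⌉ = ⌈7328/187⌉ − ⌈7155/187⌉ = 40 − 39 = 1
n=42: ⌈(43·173+62)/187⌉ − ⌈(42·173+62)/187⌉ = ⌈7501/187⌉ − ⌈7328/187⌉ = 41 − 40 = 1
n=43: ⌈(44·173+62)/187⌉ − ⌈(43·173+62)/187⌉ = ⌈7674/187⌉ − ⌈7501/187⌉ = 42 − 41 = 1
n=44: ⌈(45·173+62)/187⌉ − ⌈(44·173+62)/187⌉ = ⌈7847/187⌉ − ⌈7674/187⌉ = 42 − 42 = 0
n=45: ⌈(46·173+62)/187⌉ − ⌈(45·173+62)/187⌉ = ⌈8020/187⌉ − ⌈7847/187⌉ = 43 − 42 = 1
n=46: ⌈(47·173+62)/187⌉ − ⌈(46·173+62)/187⌉ = ⌈8193/187⌉ − ⌈8020/187⌉ = 44 − 43 = 1
n=47: ⌈(48·173+62)/187⌉ − ⌈(47·173+62)/187⌉ = ⌈8366/187⌉ − ⌈8193/187⌉ = 45 − 44 = 1
n=48: ⌈(49·173+62)/187⌉ − ⌈(48·173+62)/187⌉ = ⌈8539/187⌉ − ⌈8366/187⌉ = 46 − 45 = 1
n=49: ⌈(50·173+62)/187⌉ − ⌈(49·173+62)/187⌉ = ⌈8712/187⌉ − ⌈8539/187⌉ = 47 − 46 = 1
n=50: ⌈(51·173+62)/187⌉ − ⌈(50·173+62)/187⌉ = ⌈8885/187⌉ − ⌈8712/187⌉ = 48 − 47 = 1
n=51: ⌈(52·173+62)/187⌉ − ⌈(51·173+62)/187⌉ = ⌈9058/187⌉ − ⌈8885/187⌉ = 49 − 48 = 1
n=52: ⌈(53·173+62)/187⌉ − ⌈(52·173+62)/187⌉ = ⌈9231/187⌉ − ⌈9058/187⌉ = 50 − 49 = 1
n=53: ⌈(54·173+62)/187⌉ − ⌈(53·173+62)/187⌉ = ⌈9404/187⌉ − ⌈9231/187⌉ = 51 − 50 = 1
n=54: ⌈(55·173+62)/187⌉ − ⌈(54·173+62)/187⌉ = ⌈9577/187⌉ − ⌈9404/187⌉ = 52 − 51 = 1
n=55: ⌈(56·173+62)/187⌉ − ⌈(55·173+62)/187⌉ = ⌈9750/187⌉ − ⌈9577/187⌉ = 53 − 52 = 1
n=56: ⌈(57·173+62)/187⌉ − ⌈(56·173+62)/187⌉ = ⌈9923/187⌉ − ⌈9750/187⌉ = 54 − 53 = 1
n=57: ⌈(58·173+62)/187⌉ − ⌈(57·173+62)/187⌉ = ⌈10096/187⌉ − ⌈9923/187⌉ = 54 − 54 = 0
n=58: ⌈(59·173+62)/187⌉ − ⌈(58·173+62)/187⌉ = ⌈10269/187⌉ − ⌈10096/187⌉ = 55 − 54 = 1
n=59: ⌈(60·173+62)/187⌉ − ⌈(59·173+62)/187⌉ = ⌈10442/187⌉ − ⌈10269/187⌉ = 56 − 55 = 1
n=60: ⌈(61·173+62)/187⌉ − ⌈(60·173+62)/187⌉ = ⌈10615/187⌉ − ⌈10442/187⌉ = 57 − 56 = 1
n=61: ⌈(62·173+62)/187⌉ − ⌈(61·173+62)/187⌉ = ⌈10788/187⌉ − ⌈10615/187⌉ = 58 − 57 = 1
n=62: ⌈(63·173+62)/187⌉ − ⌈(62·173+62)/187⌉ = ⌈10961/187⌉ − ⌈10788/187⌉ = 59 − 58 = 1
n=63: ⌈(64·173+62)/187⌉ − ⌈(63·173+62)/187⌉ = ⌈11134/187⌉ − ⌈10961/187⌉ = 60 − 59 = 1
n=64: ⌈(65·173+62)/187⌉ − ⌈(64·173+62)/187⌉ = ⌈11307/187⌉ − ⌈11134/187⌉ = 61 − 60 = 1
n=65: ⌈(66·173+62)/187⌉ − ⌈(65·173+62)/187⌉ = ⌈11480/187⌉ − ⌈11307/187⌉ = 62 − 61 = 1
n=66: ⌈(67·173+62)/187⌉ − ⌈(66·173+62)/187⌉ = ⌈11653/187⌉ − ⌈11480/187⌉ = 63 − 62 = 1
n=67: ⌈(68·173+62)/187⌉ − ⌈(67·173+62)/187⌉ = ⌈11826/187⌉ − ⌈11653/187⌉ = 64 − 63 = 1
n=68: ⌈(69·173+62)/187⌉ − ⌈(68·173+62)/187⌉ = ⌈11999/187⌉ − ⌈11826/187⌉ = 65 − 64 = 1
n=69: ⌈(70·173+62)/187⌉ − ⌈(69·173+62)/187⌉ = ⌈12172/187⌉ − ⌈11999/187⌉ = 66 − 65 = 1
n=70: ⌈(71·173+62)/187⌉ − ⌈(70·173+62)/187⌉ = ⌈12345/187⌉ − ⌈12172/187⌉ = 67 − 66 = 1
n=71: ⌈(72·173+62)/187⌉ − ⌈(71·173+62)/187⌉ = ⌈12518/187⌉ − ⌈12345/187⌉ = 67 − 67 = 0
n=72: ⌈(73·173+62)/187⌉ − ⌈(72·173+62)/187⌉ = ⌈12691/187⌉ − ⌈12518/187⌉ = 68 − 67 = 1
n=73: ⌈(74·173+62)/187⌉ − ⌈(73·173+62)/187⌉ = ⌈12864/187⌉ − ⌈12691/187⌉ = 69 − 68 = 1
n=74: ⌈(75·173+62)/187⌉ − ⌈(74·173+62)/187⌉ = ⌈13037/187⌉ − ⌈12864/187⌉ = 70 − 69 = 1
n=75: ⌈(76·173+62)/187⌉ − ⌈(75·173+62)/187⌉ = ⌈13210/187⌉ − ⌈13037/187⌉ = 71 − 70 = 1
n=76: ⌈(77·173+62)/187⌉ − ⌈(76·173+62)/187⌉ = ⌈13383/187⌉ − ⌈13210/187⌉ = 72 − 71 = 1
n=77: ⌈(78·173+62)/187⌉ − ⌈(77·173+62)/187⌉ = ⌈13556/187⌉ − ⌈13383/187⌉ = 73 − 72 = 1
n=78: ⌈(79·173+62)/187⌉ − ⌈(78·173+62)/187⌉ = ⌈13729/187⌉ − ⌈13556/187⌉ = 74 − 73 = 1
n=79: ⌈(80·173+62)/187⌉ − ⌈(79·173+62)/187⌉ = ⌈13902/187⌉ − ⌈13729/187⌉ = 75 − 74 = 1
n=80: ⌈(81·173+62)/187⌉ − ⌈(80·173+62)/187⌉ = ⌈14075/187⌉ − ⌈13902/187⌉ = 76 − 75 = 1
n=81: ⌈(82·173+62)/187⌉ − ⌈(81·173+62)/187⌉ = ⌈14248/187⌉ − ⌈14075/187⌉ = 77 − 76 = 1
n=82: ⌈(83·173+62)/187⌉ − ⌈(82·173+62)/187⌉ = ⌈14421/187⌉ − ⌈14248/187⌉ = 78 − 77 = 1
n=83: ⌈(84·173+62)/187⌉ − ⌈(83·173+62)/187⌉ = ⌈14594/187⌉ − ⌈14421/187⌉ = 79 − 78 = 1
n=84: ⌈(85·173+62)/187⌉ − ⌈(84·173+62)/187⌉ = ⌈14767/187⌉ − ⌈14594/187⌉ = 79 − 79 = 0
n=85: ⌈(86·173+62)/187⌉ − ⌈(85·173+62)/187⌉ = ⌈14940/187⌉ − ⌈14767/187⌉ = 80 − 79 = 1
n=86: ⌈(87·173+62)/187⌉ − ⌈(86·173+62)/187⌉ = ⌈15113/187⌉ − ⌈14940/187⌉ = 81 − 80 = 1
n=87: ⌈(88·173+62)/187⌉ − ⌈(87·173+62)/187⌉ = ⌈15286/187⌉ − ⌈15113/187⌉ = 82 − 81 = 1
n=88: ⌈(89·173+62)/187⌉ − ⌈(88·173+62)/187⌉ = ⌈15459/187⌉ − ⌈15286/187⌉ = 83 − 82 = 1
n=89: ⌈(90·173+62)/187⌉ − ⌈(89·173+62)/187⌉ = ⌈15632/187⌉ − ⌈15459/187⌉ = 84 − 83 = 1
n=90: ⌈(91·173+62)/187⌉ − ⌈(90·173+62)/187⌉ = ⌈15805/187⌉ − ⌈15632/187⌉ = 85 − 84 = 1
n=91: ⌈(92·173+62)/187⌉ − ⌈(91·173+62)/187⌉ = ⌈15978/187⌉ − ⌈15805/187⌉ = 86 − 85 = 1
n=92: ⌈(93·173+62)/187⌉ − ⌈(92·173+62)/187⌉ = ⌈16151/187⌉ − ⌈15978/187⌉ = 87 − 86 = 1
n=93: ⌈(94·173+62)/187⌉ − ⌈(93·173+62)/187⌉ = ⌈16324/187⌉ − ⌈16151/187⌉ = 88 − 87 = 1
n=94: ⌈(95·173+62)/187⌉ − ⌈(94·173+62)/187⌉ = ⌈16497/187⌉ − ⌈16324/187⌉ = 89 − 88 = 1
n=95: ⌈(96·173+62)/187⌉ − ⌈(95·173+62)/187⌉ = ⌈16670/187⌉ − ⌈16497/187⌉ = 90 − 89 = 1
n=96: ⌈(97·173+62)/187⌉ − ⌈(96·173+62)/187⌉ = ⌈16843/187⌉ − ⌈16670/187⌉ = 91 − 90 = 1
n=97: ⌈(98·173+62)/187⌉ − ⌈(97·173+62)/187⌉ = ⌈17016/187⌉ − ⌈16843/187⌉ = 91 − 91 = 0
n=98: ⌈(99·173+62)/187⌉ − ⌈(98·173+62)/187⌉ = ⌈17189/187⌉ − ⌈17016/187⌉ = 92 − 91 = 1
n=99: ⌈(100·173+62)/187⌉ − ⌈(99·173+62)/187⌉ = ⌈17362/187⌉ − ⌈17189/187⌉ = 93 − 92 = 1
n=100: ⌈(101·173+62)/187⌉ − ⌈(100·173+62)/187⌉ = ⌈17535/187⌉ − ⌈17362/187⌉ = 94 − 93 = 1

11110111111111111011111111111110111111111111011111111111101111111111111011111111111101111111111110111


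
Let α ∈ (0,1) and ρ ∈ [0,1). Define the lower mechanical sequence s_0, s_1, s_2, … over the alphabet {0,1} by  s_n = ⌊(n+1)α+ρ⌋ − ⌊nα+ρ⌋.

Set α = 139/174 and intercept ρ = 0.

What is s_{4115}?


1

(n+1)α + ρ = (4116·139) / 174 = 572124/174
nα + ρ     = (4115·139) / 174 = 571985/174
⌊572124/174⌋ = 3288,  ⌊571985/174⌋ = 3287
s_{4115} = 3288 − 3287 = 1


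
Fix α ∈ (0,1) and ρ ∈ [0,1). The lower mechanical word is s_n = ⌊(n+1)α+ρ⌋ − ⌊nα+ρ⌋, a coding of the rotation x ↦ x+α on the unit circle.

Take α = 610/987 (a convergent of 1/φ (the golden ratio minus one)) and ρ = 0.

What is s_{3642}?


(n+1)α + ρ = (3643·610) / 987 = 2222230/987
nα + ρ     = (3642·610) / 987 = 2221620/987
⌊2222230/987⌋ = 2251,  ⌊2221620/987⌋ = 2250
s_{3642} = 2251 − 2250 = 1

1


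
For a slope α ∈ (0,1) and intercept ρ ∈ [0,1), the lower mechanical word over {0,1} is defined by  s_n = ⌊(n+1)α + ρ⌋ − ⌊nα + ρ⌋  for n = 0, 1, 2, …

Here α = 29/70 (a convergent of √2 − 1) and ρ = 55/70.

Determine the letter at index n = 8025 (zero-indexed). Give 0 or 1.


0

(n+1)α + ρ = (8026·29 + 55) / 70 = 232809/70
nα + ρ     = (8025·29 + 55) / 70 = 232780/70
⌊232809/70⌋ = 3325,  ⌊232780/70⌋ = 3325
s_{8025} = 3325 − 3325 = 0


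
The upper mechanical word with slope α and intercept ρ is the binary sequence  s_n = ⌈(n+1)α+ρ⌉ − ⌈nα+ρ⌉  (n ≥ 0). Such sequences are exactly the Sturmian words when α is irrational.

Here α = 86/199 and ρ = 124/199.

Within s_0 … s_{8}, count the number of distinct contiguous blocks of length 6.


4

t_n = ⌈(n·86+124)/199⌉ for n = 0 … 9:
  n=0…9: ⌈124/199⌉=1 ⌈210/199⌉=2 ⌈296/199⌉=2 ⌈382/199⌉=2 ⌈468/199⌉=3 ⌈554/199⌉=3 ⌈640/199⌉=4 ⌈726/199⌉=4 ⌈812/199⌉=5 ⌈898/199⌉=5
s_n = t_(n+1) − t_n for n = 0 … 8 gives
prefix = 100101010
slide a length-6 window over [0..5] … [3..8] (4 windows); first occurrence of each distinct factor:
  [  0..  5] 100101
  [  1..  6] 001010
  [  2..  7] 010101
  [  3..  8] 101010
distinct factors: {001010, 010101, 100101, 101010}
count = 4  (Sturmian bound for length 6 is 7)


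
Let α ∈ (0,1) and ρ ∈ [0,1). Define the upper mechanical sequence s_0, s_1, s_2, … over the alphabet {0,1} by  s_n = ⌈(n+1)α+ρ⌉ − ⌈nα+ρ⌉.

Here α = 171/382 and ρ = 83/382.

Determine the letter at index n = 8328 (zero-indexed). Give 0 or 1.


0

(n+1)α + ρ = (8329·171 + 83) / 382 = 1424342/382
nα + ρ     = (8328·171 + 83) / 382 = 1424171/382
⌈1424342/382⌉ = 3729,  ⌈1424171/382⌉ = 3729
s_{8328} = 3729 − 3729 = 0


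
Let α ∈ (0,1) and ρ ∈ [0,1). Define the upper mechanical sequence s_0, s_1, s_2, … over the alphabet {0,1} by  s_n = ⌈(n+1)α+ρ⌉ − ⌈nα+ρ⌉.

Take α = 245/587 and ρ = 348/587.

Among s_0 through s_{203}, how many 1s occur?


85

#1s = Σ_{n=0}^{203} s_n = Σ_{n=0}^{203} (⌈(n+1)α+ρ⌉ − ⌈nα+ρ⌉)
the sum telescopes: every ⌈nα+ρ⌉ with 0 < n < 204 appears once with + and once with −, leaving ⌈204α+ρ⌉ − ⌈0·α+ρ⌉
204α + ρ = (204·245 + 348) / 587 = 50328/587
ρ = 348/587
⌈50328/587⌉ = 86,  ⌈348/587⌉ = 1
#1s = 86 − 1 = 85


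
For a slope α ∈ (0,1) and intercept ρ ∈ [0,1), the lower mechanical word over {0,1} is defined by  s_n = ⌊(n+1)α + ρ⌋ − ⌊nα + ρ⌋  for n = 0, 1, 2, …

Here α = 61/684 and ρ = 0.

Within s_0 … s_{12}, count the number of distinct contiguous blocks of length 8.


3

t_n = ⌊(n·61)/684⌋ for n = 0 … 13:
  n=0…9: ⌊0/684⌋=0 ⌊61/684⌋=0 ⌊122/684⌋=0 ⌊183/684⌋=0 ⌊244/684⌋=0 ⌊305/684⌋=0 ⌊366/684⌋=0 ⌊427/684⌋=0 ⌊488/684⌋=0 ⌊549/684⌋=0
  n=10…13: ⌊610/684⌋=0 ⌊671/684⌋=0 ⌊732/684⌋=1 ⌊793/684⌋=1
s_n = t_(n+1) − t_n for n = 0 … 12 gives
prefix = 0000000000010
slide a length-8 window over [0..7] … [5..12] (6 windows); first occurrence of each distinct factor:
  [  0..  7] 00000000
  [  4.. 11] 00000001
  [  5.. 12] 00000010
  (the other 3 windows repeat one of these)
distinct factors: {00000000, 00000001, 00000010}
count = 3  (Sturmian bound for length 8 is 9)


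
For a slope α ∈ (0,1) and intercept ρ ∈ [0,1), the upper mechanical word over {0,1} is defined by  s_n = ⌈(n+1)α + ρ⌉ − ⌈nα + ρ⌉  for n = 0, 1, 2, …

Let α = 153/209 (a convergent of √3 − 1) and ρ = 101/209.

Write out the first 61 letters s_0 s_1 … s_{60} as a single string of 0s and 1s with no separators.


1011101110110111011101110110111011101110110111011101110110111

n=0: ⌈(1·153+101)/209⌉ − ⌈(0·153+101)/209⌉ = ⌈254/209⌉ − ⌈101/209⌉ = 2 − 1 = 1
n=1: ⌈(2·153+101)/209⌉ − ⌈(1·153+101)/209⌉ = ⌈407/209⌉ − ⌈254/209⌉ = 2 − 2 = 0
n=2: ⌈(3·153+101)/209⌉ − ⌈(2·153+101)/209⌉ = ⌈560/209⌉ − ⌈407/209⌉ = 3 − 2 = 1
n=3: ⌈(4·153+101)/209⌉ − ⌈(3·153+101)/209⌉ = ⌈713/209⌉ − ⌈560/209⌉ = 4 − 3 = 1
n=4: ⌈(5·153+101)/209⌉ − ⌈(4·153+101)/209⌉ = ⌈866/209⌉ − ⌈713/209⌉ = 5 − 4 = 1
n=5: ⌈(6·153+101)/209⌉ − ⌈(5·153+101)/209⌉ = ⌈1019/209⌉ − ⌈866/209⌉ = 5 − 5 = 0
n=6: ⌈(7·153+101)/209⌉ − ⌈(6·153+101)/209⌉ = ⌈1172/209⌉ − ⌈1019/209⌉ = 6 − 5 = 1
n=7: ⌈(8·153+101)/209⌉ − ⌈(7·153+101)/209⌉ = ⌈1325/209⌉ − ⌈1172/209⌉ = 7 − 6 = 1
n=8: ⌈(9·153+101)/209⌉ − ⌈(8·153+101)/209⌉ = ⌈1478/209⌉ − ⌈1325/209⌉ = 8 − 7 = 1
n=9: ⌈(10·153+101)/209⌉ − ⌈(9·153+101)/209⌉ = ⌈1631/209⌉ − ⌈1478/209⌉ = 8 − 8 = 0
n=10: ⌈(11·153+101)/209⌉ − ⌈(10·153+101)/209⌉ = ⌈1784/209⌉ − ⌈1631/209⌉ = 9 − 8 = 1
n=11: ⌈(12·153+101)/209⌉ − ⌈(11·153+101)/209⌉ = ⌈1937/209⌉ − ⌈1784/209⌉ = 10 − 9 = 1
n=12: ⌈(13·153+101)/209⌉ − ⌈(12·153+101)/209⌉ = ⌈2090/209⌉ − ⌈1937/209⌉ = 10 − 10 = 0
n=13: ⌈(14·153+101)/209⌉ − ⌈(13·153+101)/209⌉ = ⌈2243/209⌉ − ⌈2090/209⌉ = 11 − 10 = 1
n=14: ⌈(15·153+101)/209⌉ − ⌈(14·153+101)/209⌉ = ⌈2396/209⌉ − ⌈2243/209⌉ = 12 − 11 = 1
n=15: ⌈(16·153+101)/209⌉ − ⌈(15·153+101)/209⌉ = ⌈2549/209⌉ − ⌈2396/209⌉ = 13 − 12 = 1
n=16: ⌈(17·153+101)/209⌉ − ⌈(16·153+101)/209⌉ = ⌈2702/209⌉ − ⌈2549/209⌉ = 13 − 13 = 0
n=17: ⌈(18·153+101)/209⌉ − ⌈(17·153+101)/209⌉ = ⌈2855/209⌉ − ⌈2702/209⌉ = 14 − 13 = 1
n=18: ⌈(19·153+101)/209⌉ − ⌈(18·153+101)/209⌉ = ⌈3008/209⌉ − ⌈2855/209⌉ = 15 − 14 = 1
n=19: ⌈(20·153+101)/209⌉ − ⌈(19·153+101)/209⌉ = ⌈3161/209⌉ − ⌈3008/209⌉ = 16 − 15 = 1
n=20: ⌈(21·153+101)/209⌉ − ⌈(20·153+101)/209⌉ = ⌈3314/209⌉ − ⌈3161/209⌉ = 16 − 16 = 0
n=21: ⌈(22·153+101)/209⌉ − ⌈(21·153+101)/209⌉ = ⌈3467/209⌉ − ⌈3314/209⌉ = 17 − 16 = 1
n=22: ⌈(23·153+101)/209⌉ − ⌈(22·153+101)/209⌉ = ⌈3620/209⌉ − ⌈3467/209⌉ = 18 − 17 = 1
n=23: ⌈(24·153+101)/209⌉ − ⌈(23·153+101)/209⌉ = ⌈3773/209⌉ − ⌈3620/209⌉ = 19 − 18 = 1
n=24: ⌈(25·153+101)/209⌉ − ⌈(24·153+101)/209⌉ = ⌈3926/209⌉ − ⌈3773/209⌉ = 19 − 19 = 0
n=25: ⌈(26·153+101)/209⌉ − ⌈(25·153+101)/209⌉ = ⌈4079/209⌉ − ⌈3926/209⌉ = 20 − 19 = 1
n=26: ⌈(27·153+101)/209⌉ − ⌈(26·153+101)/209⌉ = ⌈4232/209⌉ − ⌈4079/209⌉ = 21 − 20 = 1
n=27: ⌈(28·153+101)/209⌉ − ⌈(27·153+101)/209⌉ = ⌈4385/209⌉ − ⌈4232/209⌉ = 21 − 21 = 0
n=28: ⌈(29·153+101)/209⌉ − ⌈(28·153+101)/209⌉ = ⌈4538/209⌉ − ⌈4385/209⌉ = 22 − 21 = 1
n=29: ⌈(30·153+101)/209⌉ − ⌈(29·153+101)/209⌉ = ⌈4691/209⌉ − ⌈4538/209⌉ = 23 − 22 = 1
n=30: ⌈(31·153+101)/209⌉ − ⌈(30·153+101)/209⌉ = ⌈4844/209⌉ − ⌈4691/209⌉ = 24 − 23 = 1
n=31: ⌈(32·153+101)/209⌉ − ⌈(31·153+101)/209⌉ = ⌈4997/209⌉ − ⌈4844/209⌉ = 24 − 24 = 0
n=32: ⌈(33·153+101)/209⌉ − ⌈(32·153+101)/209⌉ = ⌈5150/209⌉ − ⌈4997/209⌉ = 25 − 24 = 1
n=33: ⌈(34·153+101)/209⌉ − ⌈(33·153+101)/209⌉ = ⌈5303/209⌉ − ⌈5150/209⌉ = 26 − 25 = 1
n=34: ⌈(35·153+101)/209⌉ − ⌈(34·153+101)/209⌉ = ⌈5456/209⌉ − ⌈5303/209⌉ = 27 − 26 = 1
n=35: ⌈(36·153+101)/209⌉ − ⌈(35·153+101)/209⌉ = ⌈5609/209⌉ − ⌈5456/209⌉ = 27 − 27 = 0
n=36: ⌈(37·153+101)/209⌉ − ⌈(36·153+101)/209⌉ = ⌈5762/209⌉ − ⌈5609/209⌉ = 28 − 27 = 1
n=37: ⌈(38·153+101)/209⌉ − ⌈(37·153+101)/209⌉ = ⌈5915/209⌉ − ⌈5762/209⌉ = 29 − 28 = 1
n=38: ⌈(39·153+101)/209⌉ − ⌈(38·153+101)/209⌉ = ⌈6068/209⌉ − ⌈5915/209⌉ = 30 − 29 = 1
n=39: ⌈(40·153+101)/209⌉ − ⌈(39·153+101)/209⌉ = ⌈6221/209⌉ − ⌈6068/209⌉ = 30 − 30 = 0
n=40: ⌈(41·153+101)/209⌉ − ⌈(40·153+101)/209⌉ = ⌈6374/209⌉ − ⌈6221/209⌉ = 31 − 30 = 1
n=41: ⌈(42·153+101)/209⌉ − ⌈(41·153+101)/209⌉ = ⌈6527/209⌉ − ⌈6374/209⌉ = 32 − 31 = 1
n=42: ⌈(43·153+101)/209⌉ − ⌈(42·153+101)/209⌉ = ⌈6680/209⌉ − ⌈6527/209⌉ = 32 − 32 = 0
n=43: ⌈(44·153+101)/209⌉ − ⌈(43·153+101)/209⌉ = ⌈6833/209⌉ − ⌈6680/209⌉ = 33 − 32 = 1
n=44: ⌈(45·153+101)/209⌉ − ⌈(44·153+101)/209⌉ = ⌈6986/209⌉ − ⌈6833/209⌉ = 34 − 33 = 1
n=45: ⌈(46·153+101)/209⌉ − ⌈(45·153+101)/209⌉ = ⌈7139/209⌉ − ⌈6986/209⌉ = 35 − 34 = 1
n=46: ⌈(47·153+101)/209⌉ − ⌈(46·153+101)/209⌉ = ⌈7292/209⌉ − ⌈7139/209⌉ = 35 − 35 = 0
n=47: ⌈(48·153+101)/209⌉ − ⌈(47·153+101)/209⌉ = ⌈7445/209⌉ − ⌈7292/209⌉ = 36 − 35 = 1
n=48: ⌈(49·153+101)/209⌉ − ⌈(48·153+101)/209⌉ = ⌈7598/209⌉ − ⌈7445/209⌉ = 37 − 36 = 1
n=49: ⌈(50·153+101)/209⌉ − ⌈(49·153+101)/209⌉ = ⌈7751/209⌉ − ⌈7598/209⌉ = 38 − 37 = 1
n=50: ⌈(51·153+101)/209⌉ − ⌈(50·153+101)/209⌉ = ⌈7904/209⌉ − ⌈7751/209⌉ = 38 − 38 = 0
n=51: ⌈(52·153+101)/209⌉ − ⌈(51·153+101)/209⌉ = ⌈8057/209⌉ − ⌈7904/209⌉ = 39 − 38 = 1
n=52: ⌈(53·153+101)/209⌉ − ⌈(52·153+101)/209⌉ = ⌈8210/209⌉ − ⌈8057/209⌉ = 40 − 39 = 1
n=53: ⌈(54·153+101)/209⌉ − ⌈(53·153+101)/209⌉ = ⌈8363/209⌉ − ⌈8210/209⌉ = 41 − 40 = 1
n=54: ⌈(55·153+101)/209⌉ − ⌈(54·153+101)/209⌉ = ⌈8516/209⌉ − ⌈8363/209⌉ = 41 − 41 = 0
n=55: ⌈(56·153+101)/209⌉ − ⌈(55·153+101)/209⌉ = ⌈8669/209⌉ − ⌈8516/209⌉ = 42 − 41 = 1
n=56: ⌈(57·153+101)/209⌉ − ⌈(56·153+101)/209⌉ = ⌈8822/209⌉ − ⌈8669/209⌉ = 43 − 42 = 1
n=57: ⌈(58·153+101)/209⌉ − ⌈(57·153+101)/209⌉ = ⌈8975/209⌉ − ⌈8822/209⌉ = 43 − 43 = 0
n=58: ⌈(59·153+101)/209⌉ − ⌈(58·153+101)/209⌉ = ⌈9128/209⌉ − ⌈8975/209⌉ = 44 − 43 = 1
n=59: ⌈(60·153+101)/209⌉ − ⌈(59·153+101)/209⌉ = ⌈9281/209⌉ − ⌈9128/209⌉ = 45 − 44 = 1
n=60: ⌈(61·153+101)/209⌉ − ⌈(60·153+101)/209⌉ = ⌈9434/209⌉ − ⌈9281/209⌉ = 46 − 45 = 1


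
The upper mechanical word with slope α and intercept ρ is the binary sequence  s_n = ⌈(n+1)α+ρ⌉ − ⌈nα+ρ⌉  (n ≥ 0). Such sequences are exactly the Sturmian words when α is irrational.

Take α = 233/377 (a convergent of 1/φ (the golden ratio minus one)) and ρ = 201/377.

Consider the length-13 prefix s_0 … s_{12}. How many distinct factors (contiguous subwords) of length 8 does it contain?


t_n = ⌈(n·233+201)/377⌉ for n = 0 … 13:
  n=0…9: ⌈201/377⌉=1 ⌈434/377⌉=2 ⌈667/377⌉=2 ⌈900/377⌉=3 ⌈1133/377⌉=4 ⌈1366/377⌉=4 ⌈1599/377⌉=5 ⌈1832/377⌉=5 ⌈2065/377⌉=6 ⌈2298/377⌉=7
  n=10…13: ⌈2531/377⌉=7 ⌈2764/377⌉=8 ⌈2997/377⌉=8 ⌈3230/377⌉=9
s_n = t_(n+1) − t_n for n = 0 … 12 gives
prefix = 1011010110101
slide a length-8 window over [0..7] … [5..12] (6 windows); first occurrence of each distinct factor:
  [  0..  7] 10110101
  [  1..  8] 01101011
  [  2..  9] 11010110
  [  3.. 10] 10101101
  [  4.. 11] 01011010
  (the other 1 window repeats one of these)
distinct factors: {01011010, 01101011, 10101101, 10110101, 11010110}
count = 5  (Sturmian bound for length 8 is 9)

5


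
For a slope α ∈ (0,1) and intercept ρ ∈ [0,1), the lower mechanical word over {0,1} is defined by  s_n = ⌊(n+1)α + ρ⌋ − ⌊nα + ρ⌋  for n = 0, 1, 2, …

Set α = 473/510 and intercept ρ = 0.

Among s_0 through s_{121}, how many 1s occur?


113

#1s = Σ_{n=0}^{121} s_n = Σ_{n=0}^{121} (⌊(n+1)α+ρ⌋ − ⌊nα+ρ⌋)
the sum telescopes: every ⌊nα+ρ⌋ with 0 < n < 122 appears once with + and once with −, leaving ⌊122α+ρ⌋ − ⌊0·α+ρ⌋
122α + ρ = (122·473) / 510 = 57706/510
ρ = 0/510
⌊57706/510⌋ = 113,  ⌊0/510⌋ = 0
#1s = 113 − 0 = 113


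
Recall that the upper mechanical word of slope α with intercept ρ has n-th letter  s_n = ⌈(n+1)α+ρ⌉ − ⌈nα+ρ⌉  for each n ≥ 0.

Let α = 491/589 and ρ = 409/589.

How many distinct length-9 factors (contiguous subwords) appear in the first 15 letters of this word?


6

t_n = ⌈(n·491+409)/589⌉ for n = 0 … 15:
  n=0…9: ⌈409/589⌉=1 ⌈900/589⌉=2 ⌈1391/589⌉=3 ⌈1882/589⌉=4 ⌈2373/589⌉=5 ⌈2864/589⌉=5 ⌈3355/589⌉=6 ⌈3846/589⌉=7 ⌈4337/589⌉=8 ⌈4828/589⌉=9
  n=10…15: ⌈5319/589⌉=10 ⌈5810/589⌉=10 ⌈6301/589⌉=11 ⌈6792/589⌉=12 ⌈7283/589⌉=13 ⌈7774/589⌉=14
s_n = t_(n+1) − t_n for n = 0 … 14 gives
prefix = 111101111101111
slide a length-9 window over [0..8] … [6..14] (7 windows); first occurrence of each distinct factor:
  [  0..  8] 111101111
  [  1..  9] 111011111
  [  2.. 10] 110111110
  [  3.. 11] 101111101
  [  4.. 12] 011111011
  [  5.. 13] 111110111
  (the other 1 window repeats one of these)
distinct factors: {011111011, 101111101, 110111110, 111011111, 111101111, 111110111}
count = 6  (Sturmian bound for length 9 is 10)


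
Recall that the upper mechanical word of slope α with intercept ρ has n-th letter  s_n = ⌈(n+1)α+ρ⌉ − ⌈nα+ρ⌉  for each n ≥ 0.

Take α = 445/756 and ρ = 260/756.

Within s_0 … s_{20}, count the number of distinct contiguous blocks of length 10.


11

t_n = ⌈(n·445+260)/756⌉ for n = 0 … 21:
  n=0…9: ⌈260/756⌉=1 ⌈705/756⌉=1 ⌈1150/756⌉=2 ⌈1595/756⌉=3 ⌈2040/756⌉=3 ⌈2485/756⌉=4 ⌈2930/756⌉=4 ⌈3375/756⌉=5 ⌈3820/756⌉=6 ⌈4265/756⌉=6
  n=10…19: ⌈4710/756⌉=7 ⌈5155/756⌉=7 ⌈5600/756⌉=8 ⌈6045/756⌉=8 ⌈6490/756⌉=9 ⌈6935/756⌉=10 ⌈7380/756⌉=10 ⌈7825/756⌉=11 ⌈8270/756⌉=11 ⌈8715/756⌉=12
  n=20…21: ⌈9160/756⌉=13 ⌈9605/756⌉=13
s_n = t_(n+1) − t_n for n = 0 … 20 gives
prefix = 011010110101011010110
slide a length-10 window over [0..9] … [11..20] (12 windows); first occurrence of each distinct factor:
  [  0..  9] 0110101101
  [  1.. 10] 1101011010
  [  2.. 11] 1010110101
  [  3.. 12] 0101101010
  [  4.. 13] 1011010101
  [  5.. 14] 0110101011
  [  6.. 15] 1101010110
  [  7.. 16] 1010101101
  [  8.. 17] 0101011010
  [ 10.. 19] 0101101011
  [ 11.. 20] 1011010110
  (the other 1 window repeats one of these)
distinct factors: {0101011010, 0101101010, 0101101011, 0110101011, 0110101101, 1010101101, 1010110101, 1011010101, 1011010110, 1101010110, 1101011010}
count = 11  (Sturmian bound for length 10 is 11)
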